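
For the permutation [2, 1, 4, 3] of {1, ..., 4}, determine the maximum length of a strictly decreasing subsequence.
2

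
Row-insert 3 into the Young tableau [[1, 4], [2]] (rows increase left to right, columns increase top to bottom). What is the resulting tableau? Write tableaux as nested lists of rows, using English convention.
In row 1, 3 replaces 4 (the leftmost entry greater than 3); 4 is bumped to row 2. 4 is appended to row 2. The new tableau is [[1, 3], [2, 4]].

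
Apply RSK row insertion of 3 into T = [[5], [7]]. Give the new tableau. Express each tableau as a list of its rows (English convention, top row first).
In row 1, 3 replaces 5 (the leftmost entry greater than 3); 5 is bumped to row 2. In row 2, 5 replaces 7 (the leftmost entry greater than 5); 7 is bumped to row 3. 7 starts a new row 3. The new tableau is [[3], [5], [7]].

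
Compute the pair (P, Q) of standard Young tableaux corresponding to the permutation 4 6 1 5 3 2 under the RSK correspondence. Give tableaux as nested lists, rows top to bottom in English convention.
P = [[1, 2], [3, 5], [4], [6]], Q = [[1, 2], [3, 4], [5], [6]]

Insert each entry of the permutation into P by Schensted row insertion, recording in Q the position of each new cell.

Insert 4: appended to row 1. P = [[4]], Q = [[1]].
Insert 6: appended to row 1. P = [[4, 6]], Q = [[1, 2]].
Insert 1: 1 bumps 4 from row 1; 4 starts row 2. P = [[1, 6], [4]], Q = [[1, 2], [3]].
Insert 5: 5 bumps 6 from row 1; 6 appends to row 2. P = [[1, 5], [4, 6]], Q = [[1, 2], [3, 4]].
Insert 3: 3 bumps 5 from row 1; 5 bumps 6 from row 2; 6 starts row 3. P = [[1, 3], [4, 5], [6]], Q = [[1, 2], [3, 4], [5]].
Insert 2: 2 bumps 3 from row 1; 3 bumps 4 from row 2; 4 bumps 6 from row 3; 6 starts row 4. P = [[1, 2], [3, 5], [4], [6]], Q = [[1, 2], [3, 4], [5], [6]].

So P = [[1, 2], [3, 5], [4], [6]], Q = [[1, 2], [3, 4], [5], [6]].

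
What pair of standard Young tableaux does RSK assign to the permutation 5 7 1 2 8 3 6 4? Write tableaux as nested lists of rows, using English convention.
P = [[1, 2, 3, 4], [5, 6, 8], [7]], Q = [[1, 2, 5, 7], [3, 4, 6], [8]]

Insert each entry of the permutation into P by Schensted row insertion, recording in Q the position of each new cell.

After inserting 5: P = [[5]].
After inserting 7: P = [[5, 7]].
After inserting 1: P = [[1, 7], [5]].
After inserting 2: P = [[1, 2], [5, 7]].
After inserting 8: P = [[1, 2, 8], [5, 7]].
After inserting 3: P = [[1, 2, 3], [5, 7, 8]].
After inserting 6: P = [[1, 2, 3, 6], [5, 7, 8]].
After inserting 4: P = [[1, 2, 3, 4], [5, 6, 8], [7]].

So P = [[1, 2, 3, 4], [5, 6, 8], [7]], Q = [[1, 2, 5, 7], [3, 4, 6], [8]].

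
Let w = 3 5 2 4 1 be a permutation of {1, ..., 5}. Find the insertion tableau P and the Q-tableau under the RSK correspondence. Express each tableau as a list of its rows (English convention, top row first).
Insert each entry of the permutation into P by Schensted row insertion, recording in Q the position of each new cell.

Insert 3: appended to row 1. P = [[3]].
Insert 5: appended to row 1. P = [[3, 5]].
Insert 2: 2 bumps 3 from row 1; 3 starts row 2. P = [[2, 5], [3]].
Insert 4: 4 bumps 5 from row 1; 5 appends to row 2. P = [[2, 4], [3, 5]].
Insert 1: 1 bumps 2 from row 1; 2 bumps 3 from row 2; 3 starts row 3. P = [[1, 4], [2, 5], [3]].

So P = [[1, 4], [2, 5], [3]], Q = [[1, 2], [3, 4], [5]].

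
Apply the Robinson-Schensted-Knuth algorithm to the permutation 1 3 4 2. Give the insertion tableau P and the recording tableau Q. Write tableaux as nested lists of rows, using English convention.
Insert each entry of the permutation into P by Schensted row insertion, recording in Q the position of each new cell.

Insert 1: appended to row 1. P = [[1]], Q = [[1]].
Insert 3: appended to row 1. P = [[1, 3]], Q = [[1, 2]].
Insert 4: appended to row 1. P = [[1, 3, 4]], Q = [[1, 2, 3]].
Insert 2: 2 bumps 3 from row 1; 3 starts row 2. P = [[1, 2, 4], [3]], Q = [[1, 2, 3], [4]].

So P = [[1, 2, 4], [3]], Q = [[1, 2, 3], [4]].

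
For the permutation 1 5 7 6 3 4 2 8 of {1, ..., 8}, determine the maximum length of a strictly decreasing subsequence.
4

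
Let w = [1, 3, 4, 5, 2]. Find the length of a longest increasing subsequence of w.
4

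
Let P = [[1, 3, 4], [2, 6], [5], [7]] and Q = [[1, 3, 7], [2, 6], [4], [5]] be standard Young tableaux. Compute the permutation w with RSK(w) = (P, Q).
7 5 6 2 1 3 4

Reverse RSK: for i = n, n-1, ..., 1, locate i in Q, remove the corresponding corner cell from P, and reverse-bump its entry up through P; the value ejected from row 1 is w(i).

So w = 7 5 6 2 1 3 4.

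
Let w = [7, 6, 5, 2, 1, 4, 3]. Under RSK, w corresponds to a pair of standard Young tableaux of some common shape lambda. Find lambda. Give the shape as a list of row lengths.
[2, 2, 1, 1, 1]

Row-insert each entry into an empty tableau.

After inserting 7: P = [[7]].
After inserting 6: P = [[6], [7]].
After inserting 5: P = [[5], [6], [7]].
After inserting 2: P = [[2], [5], [6], [7]].
After inserting 1: P = [[1], [2], [5], [6], [7]].
After inserting 4: P = [[1, 4], [2], [5], [6], [7]].
After inserting 3: P = [[1, 3], [2, 4], [5], [6], [7]].

The final insertion tableau P = [[1, 3], [2, 4], [5], [6], [7]] has shape [2, 2, 1, 1, 1].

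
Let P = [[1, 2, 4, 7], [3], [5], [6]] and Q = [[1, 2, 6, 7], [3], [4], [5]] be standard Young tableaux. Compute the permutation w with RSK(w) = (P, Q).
Reverse the RSK construction: for i from n down to 1, find the cell of Q containing i, remove the entry at that cell from P, and reverse-bump it up through P; the value ejected from row 1 is w(i).

Step i=7: Q has 7 at row 1, column 4; remove that cell from P, ejecting 7. So w(7) = 7. P is now [[1, 2, 4], [3], [5], [6]].
Step i=6: Q has 6 at row 1, column 3; remove that cell from P, ejecting 4. So w(6) = 4. P is now [[1, 2], [3], [5], [6]].
Step i=5: Q has 5 at row 4, column 1; remove 6 from row 4 of P and reverse-bump: 6 enters row 3 and ejects 5; 5 enters row 2 and ejects 3; 3 enters row 1 and ejects 2. So w(5) = 2. P is now [[1, 3], [5], [6]].
Step i=4: Q has 4 at row 3, column 1; remove 6 from row 3 of P and reverse-bump: 6 enters row 2 and ejects 5; 5 enters row 1 and ejects 3. So w(4) = 3. P is now [[1, 5], [6]].
Step i=3: Q has 3 at row 2, column 1; remove 6 from row 2 of P and reverse-bump: 6 enters row 1 and ejects 5. So w(3) = 5. P is now [[1, 6]].
Step i=2: Q has 2 at row 1, column 2; remove that cell from P, ejecting 6. So w(2) = 6. P is now [[1]].
Step i=1: Q has 1 at row 1, column 1; remove that cell from P, ejecting 1. So w(1) = 1. P is now [].

So w = 1 6 5 3 2 4 7.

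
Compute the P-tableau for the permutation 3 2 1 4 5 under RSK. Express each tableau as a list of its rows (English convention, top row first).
P = [[1, 4, 5], [2], [3]]

Insert 3: appended to row 1. P = [[3]].
Insert 2: 2 bumps 3 from row 1; 3 starts row 2. P = [[2], [3]].
Insert 1: 1 bumps 2 from row 1; 2 bumps 3 from row 2; 3 starts row 3. P = [[1], [2], [3]].
Insert 4: appended to row 1. P = [[1, 4], [2], [3]].
Insert 5: appended to row 1. P = [[1, 4, 5], [2], [3]].

So P = [[1, 4, 5], [2], [3]].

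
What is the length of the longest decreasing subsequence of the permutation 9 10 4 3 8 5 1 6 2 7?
4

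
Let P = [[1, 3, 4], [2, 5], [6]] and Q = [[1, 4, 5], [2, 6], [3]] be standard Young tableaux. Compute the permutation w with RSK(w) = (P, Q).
Reverse the RSK construction: for i from n down to 1, find the cell of Q containing i, remove the entry at that cell from P, and reverse-bump it up through P; the value ejected from row 1 is w(i).

Step i=6: Q has 6 at row 2, column 2; remove 5 from row 2 of P and reverse-bump: 5 enters row 1 and ejects 4. So w(6) = 4. P is now [[1, 3, 5], [2], [6]].
Step i=5: Q has 5 at row 1, column 3; remove that cell from P, ejecting 5. So w(5) = 5. P is now [[1, 3], [2], [6]].
Step i=4: Q has 4 at row 1, column 2; remove that cell from P, ejecting 3. So w(4) = 3. P is now [[1], [2], [6]].
Step i=3: Q has 3 at row 3, column 1; remove 6 from row 3 of P and reverse-bump: 6 enters row 2 and ejects 2; 2 enters row 1 and ejects 1. So w(3) = 1. P is now [[2], [6]].
Step i=2: Q has 2 at row 2, column 1; remove 6 from row 2 of P and reverse-bump: 6 enters row 1 and ejects 2. So w(2) = 2. P is now [[6]].
Step i=1: Q has 1 at row 1, column 1; remove that cell from P, ejecting 6. So w(1) = 6. P is now [].

So w = 6 2 1 3 5 4.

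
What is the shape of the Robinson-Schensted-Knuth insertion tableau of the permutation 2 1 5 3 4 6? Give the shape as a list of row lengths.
[4, 2]

Row-insert each entry into an empty tableau.

After inserting 2: P = [[2]].
After inserting 1: P = [[1], [2]].
After inserting 5: P = [[1, 5], [2]].
After inserting 3: P = [[1, 3], [2, 5]].
After inserting 4: P = [[1, 3, 4], [2, 5]].
After inserting 6: P = [[1, 3, 4, 6], [2, 5]].

The final insertion tableau P = [[1, 3, 4, 6], [2, 5]] has shape [4, 2].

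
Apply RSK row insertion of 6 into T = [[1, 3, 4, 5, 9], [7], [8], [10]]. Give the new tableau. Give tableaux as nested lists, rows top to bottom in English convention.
[[1, 3, 4, 5, 6], [7, 9], [8], [10]]

In row 1, 6 replaces 9 (the leftmost entry greater than 6); 9 is bumped to row 2. 9 is appended to row 2. The new tableau is [[1, 3, 4, 5, 6], [7, 9], [8], [10]].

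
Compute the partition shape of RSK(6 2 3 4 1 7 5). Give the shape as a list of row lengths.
[4, 2, 1]

RSK row insertion gives P = [[1, 3, 4, 5], [2, 7], [6]], which has shape [4, 2, 1].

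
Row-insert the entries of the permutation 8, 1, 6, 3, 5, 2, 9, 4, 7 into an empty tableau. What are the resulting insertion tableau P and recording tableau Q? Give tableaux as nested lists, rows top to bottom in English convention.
Insert each entry of the permutation into P by Schensted row insertion, recording in Q the position of each new cell.

Insert 8: appended to row 1. P = [[8]].
Insert 1: 1 bumps 8 from row 1; 8 starts row 2. P = [[1], [8]].
Insert 6: appended to row 1. P = [[1, 6], [8]].
Insert 3: 3 bumps 6 from row 1; 6 bumps 8 from row 2; 8 starts row 3. P = [[1, 3], [6], [8]].
Insert 5: appended to row 1. P = [[1, 3, 5], [6], [8]].
Insert 2: 2 bumps 3 from row 1; 3 bumps 6 from row 2; 6 bumps 8 from row 3; 8 starts row 4. P = [[1, 2, 5], [3], [6], [8]].
Insert 9: appended to row 1. P = [[1, 2, 5, 9], [3], [6], [8]].
Insert 4: 4 bumps 5 from row 1; 5 appends to row 2. P = [[1, 2, 4, 9], [3, 5], [6], [8]].
Insert 7: 7 bumps 9 from row 1; 9 appends to row 2. P = [[1, 2, 4, 7], [3, 5, 9], [6], [8]].

So P = [[1, 2, 4, 7], [3, 5, 9], [6], [8]], Q = [[1, 3, 5, 7], [2, 8, 9], [4], [6]].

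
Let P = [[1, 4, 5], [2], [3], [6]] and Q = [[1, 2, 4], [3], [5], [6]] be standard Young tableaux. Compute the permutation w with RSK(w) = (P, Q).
3 6 4 5 2 1

Reverse RSK: for i = n, n-1, ..., 1, locate i in Q, remove the corresponding corner cell from P, and reverse-bump its entry up through P; the value ejected from row 1 is w(i).

So w = 3 6 4 5 2 1.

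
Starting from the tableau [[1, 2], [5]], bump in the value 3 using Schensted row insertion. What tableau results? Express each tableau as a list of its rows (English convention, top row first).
[[1, 2, 3], [5]]

3 is larger than every entry of row 1, so it is appended to row 1. The new tableau is [[1, 2, 3], [5]].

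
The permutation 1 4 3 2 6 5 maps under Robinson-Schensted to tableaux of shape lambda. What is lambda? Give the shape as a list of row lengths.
[3, 2, 1]

Row-insert each entry into an empty tableau.

After inserting 1: P = [[1]].
After inserting 4: P = [[1, 4]].
After inserting 3: P = [[1, 3], [4]].
After inserting 2: P = [[1, 2], [3], [4]].
After inserting 6: P = [[1, 2, 6], [3], [4]].
After inserting 5: P = [[1, 2, 5], [3, 6], [4]].

The final insertion tableau P = [[1, 2, 5], [3, 6], [4]] has shape [3, 2, 1].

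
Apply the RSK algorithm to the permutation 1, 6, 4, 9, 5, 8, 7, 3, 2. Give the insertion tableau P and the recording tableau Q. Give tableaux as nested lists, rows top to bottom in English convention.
Insert each entry of the permutation into P by Schensted row insertion, recording in Q the position of each new cell.

After inserting 1: P = [[1]].
After inserting 6: P = [[1, 6]].
After inserting 4: P = [[1, 4], [6]].
After inserting 9: P = [[1, 4, 9], [6]].
After inserting 5: P = [[1, 4, 5], [6, 9]].
After inserting 8: P = [[1, 4, 5, 8], [6, 9]].
After inserting 7: P = [[1, 4, 5, 7], [6, 8], [9]].
After inserting 3: P = [[1, 3, 5, 7], [4, 8], [6], [9]].
After inserting 2: P = [[1, 2, 5, 7], [3, 8], [4], [6], [9]].

So P = [[1, 2, 5, 7], [3, 8], [4], [6], [9]], Q = [[1, 2, 4, 6], [3, 5], [7], [8], [9]].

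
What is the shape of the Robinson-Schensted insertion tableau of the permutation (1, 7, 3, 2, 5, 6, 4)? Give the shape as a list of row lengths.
RSK row insertion gives P = [[1, 2, 4, 6], [3, 5], [7]], which has shape [4, 2, 1].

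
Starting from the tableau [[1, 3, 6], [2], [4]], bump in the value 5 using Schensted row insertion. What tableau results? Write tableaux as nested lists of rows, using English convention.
In row 1, 5 replaces 6 (the leftmost entry greater than 5); 6 is bumped to row 2. 6 is appended to row 2. The new tableau is [[1, 3, 5], [2, 6], [4]].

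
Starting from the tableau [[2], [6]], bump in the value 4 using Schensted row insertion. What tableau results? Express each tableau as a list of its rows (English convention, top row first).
4 is larger than every entry of row 1, so it is appended to row 1. The new tableau is [[2, 4], [6]].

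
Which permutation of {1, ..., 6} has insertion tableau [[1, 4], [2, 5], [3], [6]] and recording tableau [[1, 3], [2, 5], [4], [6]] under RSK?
6 3 5 2 4 1

Reverse the RSK construction: for i from n down to 1, find the cell of Q containing i, remove the entry at that cell from P, and reverse-bump it up through P; the value ejected from row 1 is w(i).

Step i=6: Q has 6 at row 4, column 1; remove 6 from row 4 of P and reverse-bump: 6 enters row 3 and ejects 3; 3 enters row 2 and ejects 2; 2 enters row 1 and ejects 1. So w(6) = 1. P is now [[2, 4], [3, 5], [6]].
Step i=5: Q has 5 at row 2, column 2; remove 5 from row 2 of P and reverse-bump: 5 enters row 1 and ejects 4. So w(5) = 4. P is now [[2, 5], [3], [6]].
Step i=4: Q has 4 at row 3, column 1; remove 6 from row 3 of P and reverse-bump: 6 enters row 2 and ejects 3; 3 enters row 1 and ejects 2. So w(4) = 2. P is now [[3, 5], [6]].
Step i=3: Q has 3 at row 1, column 2; remove that cell from P, ejecting 5. So w(3) = 5. P is now [[3], [6]].
Step i=2: Q has 2 at row 2, column 1; remove 6 from row 2 of P and reverse-bump: 6 enters row 1 and ejects 3. So w(2) = 3. P is now [[6]].
Step i=1: Q has 1 at row 1, column 1; remove that cell from P, ejecting 6. So w(1) = 6. P is now [].

So w = 6 3 5 2 4 1.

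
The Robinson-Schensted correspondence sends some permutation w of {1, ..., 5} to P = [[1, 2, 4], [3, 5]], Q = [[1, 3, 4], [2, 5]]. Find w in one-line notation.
Reverse the RSK construction: for i from n down to 1, find the cell of Q containing i, remove the entry at that cell from P, and reverse-bump it up through P; the value ejected from row 1 is w(i).

Step i=5: Q has 5 at row 2, column 2; remove 5 from row 2 of P and reverse-bump: 5 enters row 1 and ejects 4. So w(5) = 4. P is now [[1, 2, 5], [3]].
Step i=4: Q has 4 at row 1, column 3; remove that cell from P, ejecting 5. So w(4) = 5. P is now [[1, 2], [3]].
Step i=3: Q has 3 at row 1, column 2; remove that cell from P, ejecting 2. So w(3) = 2. P is now [[1], [3]].
Step i=2: Q has 2 at row 2, column 1; remove 3 from row 2 of P and reverse-bump: 3 enters row 1 and ejects 1. So w(2) = 1. P is now [[3]].
Step i=1: Q has 1 at row 1, column 1; remove that cell from P, ejecting 3. So w(1) = 3. P is now [].

So w = 3 1 2 5 4.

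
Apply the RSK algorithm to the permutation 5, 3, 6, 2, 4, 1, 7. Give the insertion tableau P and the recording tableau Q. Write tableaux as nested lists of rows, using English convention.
P = [[1, 4, 7], [2, 6], [3], [5]], Q = [[1, 3, 7], [2, 5], [4], [6]]

Insert each entry of the permutation into P by Schensted row insertion, recording in Q the position of each new cell.

Insert 5: appended to row 1. P = [[5]].
Insert 3: 3 bumps 5 from row 1; 5 starts row 2. P = [[3], [5]].
Insert 6: appended to row 1. P = [[3, 6], [5]].
Insert 2: 2 bumps 3 from row 1; 3 bumps 5 from row 2; 5 starts row 3. P = [[2, 6], [3], [5]].
Insert 4: 4 bumps 6 from row 1; 6 appends to row 2. P = [[2, 4], [3, 6], [5]].
Insert 1: 1 bumps 2 from row 1; 2 bumps 3 from row 2; 3 bumps 5 from row 3; 5 starts row 4. P = [[1, 4], [2, 6], [3], [5]].
Insert 7: appended to row 1. P = [[1, 4, 7], [2, 6], [3], [5]].

So P = [[1, 4, 7], [2, 6], [3], [5]], Q = [[1, 3, 7], [2, 5], [4], [6]].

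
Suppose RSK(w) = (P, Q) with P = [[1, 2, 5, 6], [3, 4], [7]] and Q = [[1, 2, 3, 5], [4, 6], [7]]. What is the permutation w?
Reverse the RSK construction: for i from n down to 1, find the cell of Q containing i, remove the entry at that cell from P, and reverse-bump it up through P; the value ejected from row 1 is w(i).

Step i=7: Q has 7 at row 3, column 1; remove 7 from row 3 of P and reverse-bump: 7 enters row 2 and ejects 4; 4 enters row 1 and ejects 2. So w(7) = 2. P is now [[1, 4, 5, 6], [3, 7]].
Step i=6: Q has 6 at row 2, column 2; remove 7 from row 2 of P and reverse-bump: 7 enters row 1 and ejects 6. So w(6) = 6. P is now [[1, 4, 5, 7], [3]].
Step i=5: Q has 5 at row 1, column 4; remove that cell from P, ejecting 7. So w(5) = 7. P is now [[1, 4, 5], [3]].
Step i=4: Q has 4 at row 2, column 1; remove 3 from row 2 of P and reverse-bump: 3 enters row 1 and ejects 1. So w(4) = 1. P is now [[3, 4, 5]].
Step i=3: Q has 3 at row 1, column 3; remove that cell from P, ejecting 5. So w(3) = 5. P is now [[3, 4]].
Step i=2: Q has 2 at row 1, column 2; remove that cell from P, ejecting 4. So w(2) = 4. P is now [[3]].
Step i=1: Q has 1 at row 1, column 1; remove that cell from P, ejecting 3. So w(1) = 3. P is now [].

So w = 3 4 5 1 7 6 2.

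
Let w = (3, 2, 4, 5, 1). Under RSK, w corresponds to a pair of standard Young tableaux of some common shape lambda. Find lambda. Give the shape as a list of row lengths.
RSK row insertion gives P = [[1, 4, 5], [2], [3]], which has shape [3, 1, 1].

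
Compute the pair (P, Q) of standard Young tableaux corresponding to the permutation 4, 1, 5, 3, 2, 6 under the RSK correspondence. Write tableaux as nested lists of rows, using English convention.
P = [[1, 2, 6], [3, 5], [4]], Q = [[1, 3, 6], [2, 4], [5]]

Insert each entry of the permutation into P by Schensted row insertion, recording in Q the position of each new cell.

After inserting 4: P = [[4]].
After inserting 1: P = [[1], [4]].
After inserting 5: P = [[1, 5], [4]].
After inserting 3: P = [[1, 3], [4, 5]].
After inserting 2: P = [[1, 2], [3, 5], [4]].
After inserting 6: P = [[1, 2, 6], [3, 5], [4]].

So P = [[1, 2, 6], [3, 5], [4]], Q = [[1, 3, 6], [2, 4], [5]].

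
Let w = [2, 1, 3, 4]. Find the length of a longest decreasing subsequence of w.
2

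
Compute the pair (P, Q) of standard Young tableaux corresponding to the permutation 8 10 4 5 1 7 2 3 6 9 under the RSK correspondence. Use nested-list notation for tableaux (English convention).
Insert each entry of the permutation into P by Schensted row insertion, recording in Q the position of each new cell.

After inserting 8: P = [[8]].
After inserting 10: P = [[8, 10]].
After inserting 4: P = [[4, 10], [8]].
After inserting 5: P = [[4, 5], [8, 10]].
After inserting 1: P = [[1, 5], [4, 10], [8]].
After inserting 7: P = [[1, 5, 7], [4, 10], [8]].
After inserting 2: P = [[1, 2, 7], [4, 5], [8, 10]].
After inserting 3: P = [[1, 2, 3], [4, 5, 7], [8, 10]].
After inserting 6: P = [[1, 2, 3, 6], [4, 5, 7], [8, 10]].
After inserting 9: P = [[1, 2, 3, 6, 9], [4, 5, 7], [8, 10]].

So P = [[1, 2, 3, 6, 9], [4, 5, 7], [8, 10]], Q = [[1, 2, 6, 9, 10], [3, 4, 8], [5, 7]].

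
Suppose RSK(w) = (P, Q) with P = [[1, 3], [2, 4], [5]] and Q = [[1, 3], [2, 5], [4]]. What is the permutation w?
Reverse RSK: for i = n, n-1, ..., 1, locate i in Q, remove the corresponding corner cell from P, and reverse-bump its entry up through P; the value ejected from row 1 is w(i).

So w = 5 2 4 1 3.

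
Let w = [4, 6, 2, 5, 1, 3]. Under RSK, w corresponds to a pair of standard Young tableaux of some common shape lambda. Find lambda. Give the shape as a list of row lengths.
[2, 2, 2]

RSK row insertion gives P = [[1, 3], [2, 5], [4, 6]], which has shape [2, 2, 2].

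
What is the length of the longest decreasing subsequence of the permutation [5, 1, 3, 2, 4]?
3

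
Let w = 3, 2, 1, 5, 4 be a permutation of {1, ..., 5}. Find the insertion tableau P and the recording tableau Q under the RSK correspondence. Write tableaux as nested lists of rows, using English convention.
Insert each entry of the permutation into P by Schensted row insertion, recording in Q the position of each new cell.

Insert 3: appended to row 1. P = [[3]], Q = [[1]].
Insert 2: 2 bumps 3 from row 1; 3 starts row 2. P = [[2], [3]], Q = [[1], [2]].
Insert 1: 1 bumps 2 from row 1; 2 bumps 3 from row 2; 3 starts row 3. P = [[1], [2], [3]], Q = [[1], [2], [3]].
Insert 5: appended to row 1. P = [[1, 5], [2], [3]], Q = [[1, 4], [2], [3]].
Insert 4: 4 bumps 5 from row 1; 5 appends to row 2. P = [[1, 4], [2, 5], [3]], Q = [[1, 4], [2, 5], [3]].

So P = [[1, 4], [2, 5], [3]], Q = [[1, 4], [2, 5], [3]].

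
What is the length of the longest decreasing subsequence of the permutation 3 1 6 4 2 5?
3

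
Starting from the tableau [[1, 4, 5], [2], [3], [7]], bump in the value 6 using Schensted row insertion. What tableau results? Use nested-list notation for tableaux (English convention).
[[1, 4, 5, 6], [2], [3], [7]]

6 is larger than every entry of row 1, so it is appended to row 1. The new tableau is [[1, 4, 5, 6], [2], [3], [7]].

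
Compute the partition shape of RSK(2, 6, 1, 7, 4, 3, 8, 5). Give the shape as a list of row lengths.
[4, 3, 1]

Row-insert each entry into an empty tableau.

After inserting 2: P = [[2]].
After inserting 6: P = [[2, 6]].
After inserting 1: P = [[1, 6], [2]].
After inserting 7: P = [[1, 6, 7], [2]].
After inserting 4: P = [[1, 4, 7], [2, 6]].
After inserting 3: P = [[1, 3, 7], [2, 4], [6]].
After inserting 8: P = [[1, 3, 7, 8], [2, 4], [6]].
After inserting 5: P = [[1, 3, 5, 8], [2, 4, 7], [6]].

The final insertion tableau P = [[1, 3, 5, 8], [2, 4, 7], [6]] has shape [4, 3, 1].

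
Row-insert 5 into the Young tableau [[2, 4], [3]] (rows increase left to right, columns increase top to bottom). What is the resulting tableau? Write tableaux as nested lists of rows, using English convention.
[[2, 4, 5], [3]]

5 is larger than every entry of row 1, so it is appended to row 1. The new tableau is [[2, 4, 5], [3]].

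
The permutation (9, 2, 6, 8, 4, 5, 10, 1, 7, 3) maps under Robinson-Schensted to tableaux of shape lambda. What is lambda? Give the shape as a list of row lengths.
Row-insert each entry into an empty tableau.

After inserting 9: P = [[9]].
After inserting 2: P = [[2], [9]].
After inserting 6: P = [[2, 6], [9]].
After inserting 8: P = [[2, 6, 8], [9]].
After inserting 4: P = [[2, 4, 8], [6], [9]].
After inserting 5: P = [[2, 4, 5], [6, 8], [9]].
After inserting 10: P = [[2, 4, 5, 10], [6, 8], [9]].
After inserting 1: P = [[1, 4, 5, 10], [2, 8], [6], [9]].
After inserting 7: P = [[1, 4, 5, 7], [2, 8, 10], [6], [9]].
After inserting 3: P = [[1, 3, 5, 7], [2, 4, 10], [6, 8], [9]].

The final insertion tableau P = [[1, 3, 5, 7], [2, 4, 10], [6, 8], [9]] has shape [4, 3, 2, 1].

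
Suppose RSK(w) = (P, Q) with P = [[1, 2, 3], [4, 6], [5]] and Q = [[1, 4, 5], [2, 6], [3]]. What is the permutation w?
Reverse the RSK construction: for i from n down to 1, find the cell of Q containing i, remove the entry at that cell from P, and reverse-bump it up through P; the value ejected from row 1 is w(i).

Step i=6: Q has 6 at row 2, column 2; remove 6 from row 2 of P and reverse-bump: 6 enters row 1 and ejects 3. So w(6) = 3. P is now [[1, 2, 6], [4], [5]].
Step i=5: Q has 5 at row 1, column 3; remove that cell from P, ejecting 6. So w(5) = 6. P is now [[1, 2], [4], [5]].
Step i=4: Q has 4 at row 1, column 2; remove that cell from P, ejecting 2. So w(4) = 2. P is now [[1], [4], [5]].
Step i=3: Q has 3 at row 3, column 1; remove 5 from row 3 of P and reverse-bump: 5 enters row 2 and ejects 4; 4 enters row 1 and ejects 1. So w(3) = 1. P is now [[4], [5]].
Step i=2: Q has 2 at row 2, column 1; remove 5 from row 2 of P and reverse-bump: 5 enters row 1 and ejects 4. So w(2) = 4. P is now [[5]].
Step i=1: Q has 1 at row 1, column 1; remove that cell from P, ejecting 5. So w(1) = 5. P is now [].

So w = 5 4 1 2 6 3.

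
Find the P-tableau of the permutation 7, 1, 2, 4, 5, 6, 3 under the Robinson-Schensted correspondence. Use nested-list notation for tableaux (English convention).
P = [[1, 2, 3, 5, 6], [4], [7]]

Insert 7: appended to row 1. P = [[7]].
Insert 1: 1 bumps 7 from row 1; 7 starts row 2. P = [[1], [7]].
Insert 2: appended to row 1. P = [[1, 2], [7]].
Insert 4: appended to row 1. P = [[1, 2, 4], [7]].
Insert 5: appended to row 1. P = [[1, 2, 4, 5], [7]].
Insert 6: appended to row 1. P = [[1, 2, 4, 5, 6], [7]].
Insert 3: 3 bumps 4 from row 1; 4 bumps 7 from row 2; 7 starts row 3. P = [[1, 2, 3, 5, 6], [4], [7]].

So P = [[1, 2, 3, 5, 6], [4], [7]].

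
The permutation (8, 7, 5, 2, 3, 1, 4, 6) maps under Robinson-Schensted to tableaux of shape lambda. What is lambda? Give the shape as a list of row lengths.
[4, 1, 1, 1, 1]

Row-insert each entry into an empty tableau.

After inserting 8: P = [[8]].
After inserting 7: P = [[7], [8]].
After inserting 5: P = [[5], [7], [8]].
After inserting 2: P = [[2], [5], [7], [8]].
After inserting 3: P = [[2, 3], [5], [7], [8]].
After inserting 1: P = [[1, 3], [2], [5], [7], [8]].
After inserting 4: P = [[1, 3, 4], [2], [5], [7], [8]].
After inserting 6: P = [[1, 3, 4, 6], [2], [5], [7], [8]].

The final insertion tableau P = [[1, 3, 4, 6], [2], [5], [7], [8]] has shape [4, 1, 1, 1, 1].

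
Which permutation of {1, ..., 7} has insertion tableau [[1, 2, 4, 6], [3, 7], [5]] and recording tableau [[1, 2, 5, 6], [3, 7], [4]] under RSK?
1 5 3 2 4 7 6

Reverse the RSK construction: for i from n down to 1, find the cell of Q containing i, remove the entry at that cell from P, and reverse-bump it up through P; the value ejected from row 1 is w(i).

Step i=7: Q has 7 at row 2, column 2; remove 7 from row 2 of P and reverse-bump: 7 enters row 1 and ejects 6. So w(7) = 6. P is now [[1, 2, 4, 7], [3], [5]].
Step i=6: Q has 6 at row 1, column 4; remove that cell from P, ejecting 7. So w(6) = 7. P is now [[1, 2, 4], [3], [5]].
Step i=5: Q has 5 at row 1, column 3; remove that cell from P, ejecting 4. So w(5) = 4. P is now [[1, 2], [3], [5]].
Step i=4: Q has 4 at row 3, column 1; remove 5 from row 3 of P and reverse-bump: 5 enters row 2 and ejects 3; 3 enters row 1 and ejects 2. So w(4) = 2. P is now [[1, 3], [5]].
Step i=3: Q has 3 at row 2, column 1; remove 5 from row 2 of P and reverse-bump: 5 enters row 1 and ejects 3. So w(3) = 3. P is now [[1, 5]].
Step i=2: Q has 2 at row 1, column 2; remove that cell from P, ejecting 5. So w(2) = 5. P is now [[1]].
Step i=1: Q has 1 at row 1, column 1; remove that cell from P, ejecting 1. So w(1) = 1. P is now [].

So w = 1 5 3 2 4 7 6.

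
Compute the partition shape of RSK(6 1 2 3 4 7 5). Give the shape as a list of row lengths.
Row-insert each entry into an empty tableau.

After inserting 6: P = [[6]].
After inserting 1: P = [[1], [6]].
After inserting 2: P = [[1, 2], [6]].
After inserting 3: P = [[1, 2, 3], [6]].
After inserting 4: P = [[1, 2, 3, 4], [6]].
After inserting 7: P = [[1, 2, 3, 4, 7], [6]].
After inserting 5: P = [[1, 2, 3, 4, 5], [6, 7]].

The final insertion tableau P = [[1, 2, 3, 4, 5], [6, 7]] has shape [5, 2].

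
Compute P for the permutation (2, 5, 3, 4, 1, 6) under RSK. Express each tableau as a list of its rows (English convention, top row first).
P = [[1, 3, 4, 6], [2], [5]]

After inserting 2: P = [[2]].
After inserting 5: P = [[2, 5]].
After inserting 3: P = [[2, 3], [5]].
After inserting 4: P = [[2, 3, 4], [5]].
After inserting 1: P = [[1, 3, 4], [2], [5]].
After inserting 6: P = [[1, 3, 4, 6], [2], [5]].

So P = [[1, 3, 4, 6], [2], [5]].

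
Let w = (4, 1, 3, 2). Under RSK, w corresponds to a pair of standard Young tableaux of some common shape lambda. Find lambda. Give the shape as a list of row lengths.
Row-insert each entry into an empty tableau.

After inserting 4: P = [[4]].
After inserting 1: P = [[1], [4]].
After inserting 3: P = [[1, 3], [4]].
After inserting 2: P = [[1, 2], [3], [4]].

The final insertion tableau P = [[1, 2], [3], [4]] has shape [2, 1, 1].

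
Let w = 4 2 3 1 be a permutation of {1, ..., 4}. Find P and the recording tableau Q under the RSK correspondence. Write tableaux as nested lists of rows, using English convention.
P = [[1, 3], [2], [4]], Q = [[1, 3], [2], [4]]

Insert each entry of the permutation into P by Schensted row insertion, recording in Q the position of each new cell.

After inserting 4: P = [[4]].
After inserting 2: P = [[2], [4]].
After inserting 3: P = [[2, 3], [4]].
After inserting 1: P = [[1, 3], [2], [4]].

So P = [[1, 3], [2], [4]], Q = [[1, 3], [2], [4]].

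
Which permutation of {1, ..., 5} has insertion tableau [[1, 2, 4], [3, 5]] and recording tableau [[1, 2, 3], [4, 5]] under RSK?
1 3 5 2 4

Reverse the RSK construction: for i from n down to 1, find the cell of Q containing i, remove the entry at that cell from P, and reverse-bump it up through P; the value ejected from row 1 is w(i).

Step i=5: Q has 5 at row 2, column 2; remove 5 from row 2 of P and reverse-bump: 5 enters row 1 and ejects 4. So w(5) = 4. P is now [[1, 2, 5], [3]].
Step i=4: Q has 4 at row 2, column 1; remove 3 from row 2 of P and reverse-bump: 3 enters row 1 and ejects 2. So w(4) = 2. P is now [[1, 3, 5]].
Step i=3: Q has 3 at row 1, column 3; remove that cell from P, ejecting 5. So w(3) = 5. P is now [[1, 3]].
Step i=2: Q has 2 at row 1, column 2; remove that cell from P, ejecting 3. So w(2) = 3. P is now [[1]].
Step i=1: Q has 1 at row 1, column 1; remove that cell from P, ejecting 1. So w(1) = 1. P is now [].

So w = 1 3 5 2 4.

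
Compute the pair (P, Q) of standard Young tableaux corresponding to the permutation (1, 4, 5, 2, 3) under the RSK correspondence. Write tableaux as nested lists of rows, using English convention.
Insert each entry of the permutation into P by Schensted row insertion, recording in Q the position of each new cell.

Insert 1: appended to row 1. P = [[1]].
Insert 4: appended to row 1. P = [[1, 4]].
Insert 5: appended to row 1. P = [[1, 4, 5]].
Insert 2: 2 bumps 4 from row 1; 4 starts row 2. P = [[1, 2, 5], [4]].
Insert 3: 3 bumps 5 from row 1; 5 appends to row 2. P = [[1, 2, 3], [4, 5]].

So P = [[1, 2, 3], [4, 5]], Q = [[1, 2, 3], [4, 5]].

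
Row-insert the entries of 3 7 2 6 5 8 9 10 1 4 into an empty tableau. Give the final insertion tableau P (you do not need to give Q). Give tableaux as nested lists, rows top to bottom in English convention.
After inserting 3: P = [[3]].
After inserting 7: P = [[3, 7]].
After inserting 2: P = [[2, 7], [3]].
After inserting 6: P = [[2, 6], [3, 7]].
After inserting 5: P = [[2, 5], [3, 6], [7]].
After inserting 8: P = [[2, 5, 8], [3, 6], [7]].
After inserting 9: P = [[2, 5, 8, 9], [3, 6], [7]].
After inserting 10: P = [[2, 5, 8, 9, 10], [3, 6], [7]].
After inserting 1: P = [[1, 5, 8, 9, 10], [2, 6], [3], [7]].
After inserting 4: P = [[1, 4, 8, 9, 10], [2, 5], [3, 6], [7]].

So P = [[1, 4, 8, 9, 10], [2, 5], [3, 6], [7]].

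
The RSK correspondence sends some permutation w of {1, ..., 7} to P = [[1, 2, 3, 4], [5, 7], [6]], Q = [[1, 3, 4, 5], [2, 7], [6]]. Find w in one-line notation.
6 1 2 5 7 3 4

Reverse the RSK construction: for i from n down to 1, find the cell of Q containing i, remove the entry at that cell from P, and reverse-bump it up through P; the value ejected from row 1 is w(i).

Step i=7: Q has 7 at row 2, column 2; remove 7 from row 2 of P and reverse-bump: 7 enters row 1 and ejects 4. So w(7) = 4. P is now [[1, 2, 3, 7], [5], [6]].
Step i=6: Q has 6 at row 3, column 1; remove 6 from row 3 of P and reverse-bump: 6 enters row 2 and ejects 5; 5 enters row 1 and ejects 3. So w(6) = 3. P is now [[1, 2, 5, 7], [6]].
Step i=5: Q has 5 at row 1, column 4; remove that cell from P, ejecting 7. So w(5) = 7. P is now [[1, 2, 5], [6]].
Step i=4: Q has 4 at row 1, column 3; remove that cell from P, ejecting 5. So w(4) = 5. P is now [[1, 2], [6]].
Step i=3: Q has 3 at row 1, column 2; remove that cell from P, ejecting 2. So w(3) = 2. P is now [[1], [6]].
Step i=2: Q has 2 at row 2, column 1; remove 6 from row 2 of P and reverse-bump: 6 enters row 1 and ejects 1. So w(2) = 1. P is now [[6]].
Step i=1: Q has 1 at row 1, column 1; remove that cell from P, ejecting 6. So w(1) = 6. P is now [].

So w = 6 1 2 5 7 3 4.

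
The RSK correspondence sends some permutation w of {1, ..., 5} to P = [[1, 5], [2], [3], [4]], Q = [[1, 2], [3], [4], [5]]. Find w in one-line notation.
Reverse the RSK construction: for i from n down to 1, find the cell of Q containing i, remove the entry at that cell from P, and reverse-bump it up through P; the value ejected from row 1 is w(i).

Step i=5: Q has 5 at row 4, column 1; remove 4 from row 4 of P and reverse-bump: 4 enters row 3 and ejects 3; 3 enters row 2 and ejects 2; 2 enters row 1 and ejects 1. So w(5) = 1. P is now [[2, 5], [3], [4]].
Step i=4: Q has 4 at row 3, column 1; remove 4 from row 3 of P and reverse-bump: 4 enters row 2 and ejects 3; 3 enters row 1 and ejects 2. So w(4) = 2. P is now [[3, 5], [4]].
Step i=3: Q has 3 at row 2, column 1; remove 4 from row 2 of P and reverse-bump: 4 enters row 1 and ejects 3. So w(3) = 3. P is now [[4, 5]].
Step i=2: Q has 2 at row 1, column 2; remove that cell from P, ejecting 5. So w(2) = 5. P is now [[4]].
Step i=1: Q has 1 at row 1, column 1; remove that cell from P, ejecting 4. So w(1) = 4. P is now [].

So w = 4 5 3 2 1.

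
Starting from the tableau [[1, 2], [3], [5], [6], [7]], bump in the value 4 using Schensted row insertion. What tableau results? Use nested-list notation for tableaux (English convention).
4 is larger than every entry of row 1, so it is appended to row 1. The new tableau is [[1, 2, 4], [3], [5], [6], [7]].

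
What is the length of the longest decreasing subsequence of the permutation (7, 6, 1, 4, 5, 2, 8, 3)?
4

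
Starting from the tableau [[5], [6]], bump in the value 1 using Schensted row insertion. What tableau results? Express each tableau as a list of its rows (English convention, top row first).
In row 1, 1 replaces 5 (the leftmost entry greater than 1); 5 is bumped to row 2. In row 2, 5 replaces 6 (the leftmost entry greater than 5); 6 is bumped to row 3. 6 starts a new row 3. The new tableau is [[1], [5], [6]].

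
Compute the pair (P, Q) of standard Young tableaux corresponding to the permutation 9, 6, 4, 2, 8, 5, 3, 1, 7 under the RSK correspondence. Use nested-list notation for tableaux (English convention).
P = [[1, 3, 7], [2, 5], [4, 8], [6], [9]], Q = [[1, 5, 9], [2, 6], [3, 7], [4], [8]]

Insert each entry of the permutation into P by Schensted row insertion, recording in Q the position of each new cell.

After inserting 9: P = [[9]].
After inserting 6: P = [[6], [9]].
After inserting 4: P = [[4], [6], [9]].
After inserting 2: P = [[2], [4], [6], [9]].
After inserting 8: P = [[2, 8], [4], [6], [9]].
After inserting 5: P = [[2, 5], [4, 8], [6], [9]].
After inserting 3: P = [[2, 3], [4, 5], [6, 8], [9]].
After inserting 1: P = [[1, 3], [2, 5], [4, 8], [6], [9]].
After inserting 7: P = [[1, 3, 7], [2, 5], [4, 8], [6], [9]].

So P = [[1, 3, 7], [2, 5], [4, 8], [6], [9]], Q = [[1, 5, 9], [2, 6], [3, 7], [4], [8]].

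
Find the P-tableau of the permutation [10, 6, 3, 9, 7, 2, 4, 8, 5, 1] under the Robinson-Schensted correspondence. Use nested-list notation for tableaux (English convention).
Insert 10: appended to row 1. P = [[10]].
Insert 6: 6 bumps 10 from row 1; 10 starts row 2. P = [[6], [10]].
Insert 3: 3 bumps 6 from row 1; 6 bumps 10 from row 2; 10 starts row 3. P = [[3], [6], [10]].
Insert 9: appended to row 1. P = [[3, 9], [6], [10]].
Insert 7: 7 bumps 9 from row 1; 9 appends to row 2. P = [[3, 7], [6, 9], [10]].
Insert 2: 2 bumps 3 from row 1; 3 bumps 6 from row 2; 6 bumps 10 from row 3; 10 starts row 4. P = [[2, 7], [3, 9], [6], [10]].
Insert 4: 4 bumps 7 from row 1; 7 bumps 9 from row 2; 9 appends to row 3. P = [[2, 4], [3, 7], [6, 9], [10]].
Insert 8: appended to row 1. P = [[2, 4, 8], [3, 7], [6, 9], [10]].
Insert 5: 5 bumps 8 from row 1; 8 appends to row 2. P = [[2, 4, 5], [3, 7, 8], [6, 9], [10]].
Insert 1: 1 bumps 2 from row 1; 2 bumps 3 from row 2; 3 bumps 6 from row 3; 6 bumps 10 from row 4; 10 starts row 5. P = [[1, 4, 5], [2, 7, 8], [3, 9], [6], [10]].

So P = [[1, 4, 5], [2, 7, 8], [3, 9], [6], [10]].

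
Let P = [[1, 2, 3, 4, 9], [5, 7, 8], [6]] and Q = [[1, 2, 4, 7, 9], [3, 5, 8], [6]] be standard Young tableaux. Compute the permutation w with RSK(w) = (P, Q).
1 6 2 7 5 3 8 4 9

Reverse the RSK construction: for i from n down to 1, find the cell of Q containing i, remove the entry at that cell from P, and reverse-bump it up through P; the value ejected from row 1 is w(i).

Step i=9: Q has 9 at row 1, column 5; remove that cell from P, ejecting 9. So w(9) = 9. P is now [[1, 2, 3, 4], [5, 7, 8], [6]].
Step i=8: Q has 8 at row 2, column 3; remove 8 from row 2 of P and reverse-bump: 8 enters row 1 and ejects 4. So w(8) = 4. P is now [[1, 2, 3, 8], [5, 7], [6]].
Step i=7: Q has 7 at row 1, column 4; remove that cell from P, ejecting 8. So w(7) = 8. P is now [[1, 2, 3], [5, 7], [6]].
Step i=6: Q has 6 at row 3, column 1; remove 6 from row 3 of P and reverse-bump: 6 enters row 2 and ejects 5; 5 enters row 1 and ejects 3. So w(6) = 3. P is now [[1, 2, 5], [6, 7]].
Step i=5: Q has 5 at row 2, column 2; remove 7 from row 2 of P and reverse-bump: 7 enters row 1 and ejects 5. So w(5) = 5. P is now [[1, 2, 7], [6]].
Step i=4: Q has 4 at row 1, column 3; remove that cell from P, ejecting 7. So w(4) = 7. P is now [[1, 2], [6]].
Step i=3: Q has 3 at row 2, column 1; remove 6 from row 2 of P and reverse-bump: 6 enters row 1 and ejects 2. So w(3) = 2. P is now [[1, 6]].
Step i=2: Q has 2 at row 1, column 2; remove that cell from P, ejecting 6. So w(2) = 6. P is now [[1]].
Step i=1: Q has 1 at row 1, column 1; remove that cell from P, ejecting 1. So w(1) = 1. P is now [].

So w = 1 6 2 7 5 3 8 4 9.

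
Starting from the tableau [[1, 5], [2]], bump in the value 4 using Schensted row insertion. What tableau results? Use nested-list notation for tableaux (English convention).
In row 1, 4 replaces 5 (the leftmost entry greater than 4); 5 is bumped to row 2. 5 is appended to row 2. The new tableau is [[1, 4], [2, 5]].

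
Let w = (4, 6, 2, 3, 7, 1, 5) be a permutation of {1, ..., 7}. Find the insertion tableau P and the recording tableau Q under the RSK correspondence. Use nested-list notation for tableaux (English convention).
Insert each entry of the permutation into P by Schensted row insertion, recording in Q the position of each new cell.

Insert 4: appended to row 1. P = [[4]].
Insert 6: appended to row 1. P = [[4, 6]].
Insert 2: 2 bumps 4 from row 1; 4 starts row 2. P = [[2, 6], [4]].
Insert 3: 3 bumps 6 from row 1; 6 appends to row 2. P = [[2, 3], [4, 6]].
Insert 7: appended to row 1. P = [[2, 3, 7], [4, 6]].
Insert 1: 1 bumps 2 from row 1; 2 bumps 4 from row 2; 4 starts row 3. P = [[1, 3, 7], [2, 6], [4]].
Insert 5: 5 bumps 7 from row 1; 7 appends to row 2. P = [[1, 3, 5], [2, 6, 7], [4]].

So P = [[1, 3, 5], [2, 6, 7], [4]], Q = [[1, 2, 5], [3, 4, 7], [6]].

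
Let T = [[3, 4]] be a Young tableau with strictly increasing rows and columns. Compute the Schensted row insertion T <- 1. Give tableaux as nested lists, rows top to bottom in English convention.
In row 1, 1 replaces 3 (the leftmost entry greater than 1); 3 is bumped to row 2. 3 starts a new row 2. The new tableau is [[1, 4], [3]].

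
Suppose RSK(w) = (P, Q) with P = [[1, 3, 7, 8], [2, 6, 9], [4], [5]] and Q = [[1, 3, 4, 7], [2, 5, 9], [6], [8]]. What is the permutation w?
Reverse the RSK construction: for i from n down to 1, find the cell of Q containing i, remove the entry at that cell from P, and reverse-bump it up through P; the value ejected from row 1 is w(i).

Step i=9: Q has 9 at row 2, column 3; remove 9 from row 2 of P and reverse-bump: 9 enters row 1 and ejects 8. So w(9) = 8. P is now [[1, 3, 7, 9], [2, 6], [4], [5]].
Step i=8: Q has 8 at row 4, column 1; remove 5 from row 4 of P and reverse-bump: 5 enters row 3 and ejects 4; 4 enters row 2 and ejects 2; 2 enters row 1 and ejects 1. So w(8) = 1. P is now [[2, 3, 7, 9], [4, 6], [5]].
Step i=7: Q has 7 at row 1, column 4; remove that cell from P, ejecting 9. So w(7) = 9. P is now [[2, 3, 7], [4, 6], [5]].
Step i=6: Q has 6 at row 3, column 1; remove 5 from row 3 of P and reverse-bump: 5 enters row 2 and ejects 4; 4 enters row 1 and ejects 3. So w(6) = 3. P is now [[2, 4, 7], [5, 6]].
Step i=5: Q has 5 at row 2, column 2; remove 6 from row 2 of P and reverse-bump: 6 enters row 1 and ejects 4. So w(5) = 4. P is now [[2, 6, 7], [5]].
Step i=4: Q has 4 at row 1, column 3; remove that cell from P, ejecting 7. So w(4) = 7. P is now [[2, 6], [5]].
Step i=3: Q has 3 at row 1, column 2; remove that cell from P, ejecting 6. So w(3) = 6. P is now [[2], [5]].
Step i=2: Q has 2 at row 2, column 1; remove 5 from row 2 of P and reverse-bump: 5 enters row 1 and ejects 2. So w(2) = 2. P is now [[5]].
Step i=1: Q has 1 at row 1, column 1; remove that cell from P, ejecting 5. So w(1) = 5. P is now [].

So w = 5 2 6 7 4 3 9 1 8.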